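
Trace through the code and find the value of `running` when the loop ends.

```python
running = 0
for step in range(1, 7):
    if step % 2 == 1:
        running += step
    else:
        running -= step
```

Let's trace through this code step by step.

Initialize: running = 0
Entering loop: for step in range(1, 7):
After iteration 1: step = 1, running = 1
After iteration 2: step = 2, running = -1
After iteration 3: step = 3, running = 2
After iteration 4: step = 4, running = -2
After iteration 5: step = 5, running = 3
After iteration 6: step = 6, running = -3
Loop ends.

Final answer: -3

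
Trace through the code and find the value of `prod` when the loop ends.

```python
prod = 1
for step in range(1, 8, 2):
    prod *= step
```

Let's trace through this code step by step.

Initialize: prod = 1
Entering loop: for step in range(1, 8, 2):
After iteration 1: step = 1, prod = 1
After iteration 2: step = 3, prod = 3
After iteration 3: step = 5, prod = 15
After iteration 4: step = 7, prod = 105
Loop ends.

Final answer: 105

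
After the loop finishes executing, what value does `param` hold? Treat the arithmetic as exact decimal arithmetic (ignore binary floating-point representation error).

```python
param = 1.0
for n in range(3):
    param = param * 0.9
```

Let's trace through this code step by step.

Initialize: param = 1.0
Entering loop: for n in range(3):
After iteration 1: n = 0, param = 0.9
After iteration 2: n = 1, param = 0.81
After iteration 3: n = 2, param = 0.729
Loop ends.

Final answer: 0.729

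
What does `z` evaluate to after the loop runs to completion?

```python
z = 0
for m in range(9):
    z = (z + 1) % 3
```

Let's trace through this code step by step.

Initialize: z = 0
Entering loop: for m in range(9):
After iteration 1: m = 0, z = 1
After iteration 2: m = 1, z = 2
After iteration 3: m = 2, z = 0
After iteration 4: m = 3, z = 1
After iteration 5: m = 4, z = 2
After iteration 6: m = 5, z = 0
After iteration 7: m = 6, z = 1
After iteration 8: m = 7, z = 2
After iteration 9: m = 8, z = 0
Loop ends.

Final answer: 0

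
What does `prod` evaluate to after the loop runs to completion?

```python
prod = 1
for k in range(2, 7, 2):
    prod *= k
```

Let's trace through this code step by step.

Initialize: prod = 1
Entering loop: for k in range(2, 7, 2):
After iteration 1: k = 2, prod = 2
After iteration 2: k = 4, prod = 8
After iteration 3: k = 6, prod = 48
Loop ends.

Final answer: 48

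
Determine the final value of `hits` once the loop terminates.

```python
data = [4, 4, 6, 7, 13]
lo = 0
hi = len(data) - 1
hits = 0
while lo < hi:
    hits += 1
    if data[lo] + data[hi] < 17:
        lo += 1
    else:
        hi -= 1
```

Let's trace through this code step by step.

Initialize: data = [4, 4, 6, 7, 13]
Initialize: lo = 0
Initialize: hi = 4
Initialize: hits = 0
Entering loop: while lo < hi:
After iteration 1: lo = 0, hi = 3, hits = 1
After iteration 2: lo = 1, hi = 3, hits = 2
After iteration 3: lo = 2, hi = 3, hits = 3
After iteration 4: lo = 3, hi = 3, hits = 4
Loop ends.

Final answer: 4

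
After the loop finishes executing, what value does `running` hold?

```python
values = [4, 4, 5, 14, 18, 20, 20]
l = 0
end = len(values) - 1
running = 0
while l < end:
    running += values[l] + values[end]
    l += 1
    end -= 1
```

Let's trace through this code step by step.

Initialize: values = [4, 4, 5, 14, 18, 20, 20]
Initialize: l = 0
Initialize: end = 6
Initialize: running = 0
Entering loop: while l < end:
After iteration 1: l = 1, end = 5, running = 24
After iteration 2: l = 2, end = 4, running = 48
After iteration 3: l = 3, end = 3, running = 71
Loop ends.

Final answer: 71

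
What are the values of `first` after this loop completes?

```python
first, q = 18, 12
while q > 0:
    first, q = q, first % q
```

Let's trace through this code step by step.

Initialize: first = 18
Initialize: q = 12
Entering loop: while q > 0:
After iteration 1: first = 12, q = 6
After iteration 2: first = 6, q = 0
Loop ends.

Final answer: 6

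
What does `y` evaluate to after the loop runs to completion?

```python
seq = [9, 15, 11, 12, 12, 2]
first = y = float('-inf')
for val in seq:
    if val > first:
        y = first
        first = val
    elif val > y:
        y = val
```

Let's trace through this code step by step.

Initialize: seq = [9, 15, 11, 12, 12, 2]
Initialize: first = -inf
Initialize: y = -inf
Entering loop: for val in seq:
After iteration 1: val = 9, first = 9, y = -inf
After iteration 2: val = 15, first = 15, y = 9
After iteration 3: val = 11, first = 15, y = 11
After iteration 4: val = 12, first = 15, y = 12
After iteration 5: val = 12, first = 15, y = 12
After iteration 6: val = 2, first = 15, y = 12
Loop ends.

Final answer: 12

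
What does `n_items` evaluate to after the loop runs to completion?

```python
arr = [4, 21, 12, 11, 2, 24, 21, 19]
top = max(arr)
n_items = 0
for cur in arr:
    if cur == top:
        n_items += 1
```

Let's trace through this code step by step.

Initialize: arr = [4, 21, 12, 11, 2, 24, 21, 19]
Initialize: top = 24
Initialize: n_items = 0
Entering loop: for cur in arr:
After iteration 1: cur = 4, n_items = 0
After iteration 2: cur = 21, n_items = 0
After iteration 3: cur = 12, n_items = 0
After iteration 4: cur = 11, n_items = 0
After iteration 5: cur = 2, n_items = 0
After iteration 6: cur = 24, n_items = 1
After iteration 7: cur = 21, n_items = 1
After iteration 8: cur = 19, n_items = 1
Loop ends.

Final answer: 1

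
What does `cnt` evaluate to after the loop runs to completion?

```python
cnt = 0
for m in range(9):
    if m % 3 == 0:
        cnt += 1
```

Let's trace through this code step by step.

Initialize: cnt = 0
Entering loop: for m in range(9):
After iteration 1: m = 0, cnt = 1
After iteration 2: m = 1, cnt = 1
After iteration 3: m = 2, cnt = 1
After iteration 4: m = 3, cnt = 2
After iteration 5: m = 4, cnt = 2
After iteration 6: m = 5, cnt = 2
After iteration 7: m = 6, cnt = 3
After iteration 8: m = 7, cnt = 3
After iteration 9: m = 8, cnt = 3
Loop ends.

Final answer: 3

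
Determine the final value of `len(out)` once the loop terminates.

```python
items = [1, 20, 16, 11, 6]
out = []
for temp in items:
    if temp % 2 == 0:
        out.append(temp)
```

Let's trace through this code step by step.

Initialize: items = [1, 20, 16, 11, 6]
Initialize: out = []
Entering loop: for temp in items:
After iteration 1: temp = 1, out = []
After iteration 2: temp = 20, out = [20]
After iteration 3: temp = 16, out = [20, 16]
After iteration 4: temp = 11, out = [20, 16]
After iteration 5: temp = 6, out = [20, 16, 6]
Loop ends.
len(out) = 3

Final answer: 3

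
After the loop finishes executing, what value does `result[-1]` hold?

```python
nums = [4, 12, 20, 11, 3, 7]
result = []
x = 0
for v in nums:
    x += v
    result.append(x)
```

Let's trace through this code step by step.

Initialize: nums = [4, 12, 20, 11, 3, 7]
Initialize: result = []
Initialize: x = 0
Entering loop: for v in nums:
After iteration 1: v = 4, result = [4], x = 4
After iteration 2: v = 12, result = [4, 16], x = 16
After iteration 3: v = 20, result = [4, 16, 36], x = 36
After iteration 4: v = 11, result = [4, 16, 36, 47], x = 47
After iteration 5: v = 3, result = [4, 16, 36, 47, 50], x = 50
After iteration 6: v = 7, result = [4, 16, 36, 47, 50, 57], x = 57
Loop ends.
result[-1] = 57

Final answer: 57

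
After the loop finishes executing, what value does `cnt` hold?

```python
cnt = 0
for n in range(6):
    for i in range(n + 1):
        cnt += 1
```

Let's trace through this code step by step.

Initialize: cnt = 0
Entering loop: for n in range(6):
After iteration 1: n = 0, cnt = 1, i = 0
After iteration 2: n = 1, cnt = 3, i = 1
After iteration 3: n = 2, cnt = 6, i = 2
After iteration 4: n = 3, cnt = 10, i = 3
After iteration 5: n = 4, cnt = 15, i = 4
After iteration 6: n = 5, cnt = 21, i = 5
Loop ends.

Final answer: 21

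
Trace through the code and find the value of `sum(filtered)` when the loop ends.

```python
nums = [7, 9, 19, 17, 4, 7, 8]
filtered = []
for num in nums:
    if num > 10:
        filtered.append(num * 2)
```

Let's trace through this code step by step.

Initialize: nums = [7, 9, 19, 17, 4, 7, 8]
Initialize: filtered = []
Entering loop: for num in nums:
After iteration 1: num = 7, filtered = []
After iteration 2: num = 9, filtered = []
After iteration 3: num = 19, filtered = [38]
After iteration 4: num = 17, filtered = [38, 34]
After iteration 5: num = 4, filtered = [38, 34]
After iteration 6: num = 7, filtered = [38, 34]
After iteration 7: num = 8, filtered = [38, 34]
Loop ends.
sum(filtered) = 72

Final answer: 72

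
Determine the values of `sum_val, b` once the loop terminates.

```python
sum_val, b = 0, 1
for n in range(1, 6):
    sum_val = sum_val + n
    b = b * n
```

Let's trace through this code step by step.

Initialize: sum_val = 0
Initialize: b = 1
Entering loop: for n in range(1, 6):
After iteration 1: n = 1, sum_val = 1, b = 1
After iteration 2: n = 2, sum_val = 3, b = 2
After iteration 3: n = 3, sum_val = 6, b = 6
After iteration 4: n = 4, sum_val = 10, b = 24
After iteration 5: n = 5, sum_val = 15, b = 120
Loop ends.

Final answer: 15, 120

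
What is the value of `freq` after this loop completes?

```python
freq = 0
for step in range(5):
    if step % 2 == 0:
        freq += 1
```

Let's trace through this code step by step.

Initialize: freq = 0
Entering loop: for step in range(5):
After iteration 1: step = 0, freq = 1
After iteration 2: step = 1, freq = 1
After iteration 3: step = 2, freq = 2
After iteration 4: step = 3, freq = 2
After iteration 5: step = 4, freq = 3
Loop ends.

Final answer: 3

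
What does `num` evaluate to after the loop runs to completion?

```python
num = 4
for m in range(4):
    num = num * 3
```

Let's trace through this code step by step.

Initialize: num = 4
Entering loop: for m in range(4):
After iteration 1: m = 0, num = 12
After iteration 2: m = 1, num = 36
After iteration 3: m = 2, num = 108
After iteration 4: m = 3, num = 324
Loop ends.

Final answer: 324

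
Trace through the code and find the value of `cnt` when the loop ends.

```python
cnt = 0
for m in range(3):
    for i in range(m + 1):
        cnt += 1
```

Let's trace through this code step by step.

Initialize: cnt = 0
Entering loop: for m in range(3):
After iteration 1: m = 0, cnt = 1, i = 0
After iteration 2: m = 1, cnt = 3, i = 1
After iteration 3: m = 2, cnt = 6, i = 2
Loop ends.

Final answer: 6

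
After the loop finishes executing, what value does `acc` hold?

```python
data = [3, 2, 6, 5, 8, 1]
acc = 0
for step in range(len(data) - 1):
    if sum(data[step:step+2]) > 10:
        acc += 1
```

Let's trace through this code step by step.

Initialize: data = [3, 2, 6, 5, 8, 1]
Initialize: acc = 0
Entering loop: for step in range(len(data) - 1):
After iteration 1: step = 0, acc = 0
After iteration 2: step = 1, acc = 0
After iteration 3: step = 2, acc = 1
After iteration 4: step = 3, acc = 2
After iteration 5: step = 4, acc = 2
Loop ends.

Final answer: 2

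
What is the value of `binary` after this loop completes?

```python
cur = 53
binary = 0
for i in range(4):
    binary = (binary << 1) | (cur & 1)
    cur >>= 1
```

Let's trace through this code step by step.

Initialize: cur = 53
Initialize: binary = 0
Entering loop: for i in range(4):
After iteration 1: i = 0, cur = 26, binary = 1
After iteration 2: i = 1, cur = 13, binary = 2
After iteration 3: i = 2, cur = 6, binary = 5
After iteration 4: i = 3, cur = 3, binary = 10
Loop ends.

Final answer: 10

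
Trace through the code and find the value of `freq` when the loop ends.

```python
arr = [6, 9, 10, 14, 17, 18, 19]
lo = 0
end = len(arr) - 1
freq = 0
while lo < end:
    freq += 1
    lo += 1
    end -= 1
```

Let's trace through this code step by step.

Initialize: arr = [6, 9, 10, 14, 17, 18, 19]
Initialize: lo = 0
Initialize: end = 6
Initialize: freq = 0
Entering loop: while lo < end:
After iteration 1: lo = 1, end = 5, freq = 1
After iteration 2: lo = 2, end = 4, freq = 2
After iteration 3: lo = 3, end = 3, freq = 3
Loop ends.

Final answer: 3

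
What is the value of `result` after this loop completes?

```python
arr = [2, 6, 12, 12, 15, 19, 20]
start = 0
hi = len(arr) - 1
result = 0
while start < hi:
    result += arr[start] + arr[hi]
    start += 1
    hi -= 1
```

Let's trace through this code step by step.

Initialize: arr = [2, 6, 12, 12, 15, 19, 20]
Initialize: start = 0
Initialize: hi = 6
Initialize: result = 0
Entering loop: while start < hi:
After iteration 1: start = 1, hi = 5, result = 22
After iteration 2: start = 2, hi = 4, result = 47
After iteration 3: start = 3, hi = 3, result = 74
Loop ends.

Final answer: 74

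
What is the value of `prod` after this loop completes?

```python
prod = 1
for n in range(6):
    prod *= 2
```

Let's trace through this code step by step.

Initialize: prod = 1
Entering loop: for n in range(6):
After iteration 1: n = 0, prod = 2
After iteration 2: n = 1, prod = 4
After iteration 3: n = 2, prod = 8
After iteration 4: n = 3, prod = 16
After iteration 5: n = 4, prod = 32
After iteration 6: n = 5, prod = 64
Loop ends.

Final answer: 64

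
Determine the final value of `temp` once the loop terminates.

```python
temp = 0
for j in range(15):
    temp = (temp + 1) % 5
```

Let's trace through this code step by step.

Initialize: temp = 0
Entering loop: for j in range(15):
After iteration 1: j = 0, temp = 1
After iteration 2: j = 1, temp = 2
After iteration 3: j = 2, temp = 3
After iteration 4: j = 3, temp = 4
After iteration 5: j = 4, temp = 0
After iteration 6: j = 5, temp = 1
After iteration 7: j = 6, temp = 2
After iteration 8: j = 7, temp = 3
After iteration 9: j = 8, temp = 4
After iteration 10: j = 9, temp = 0
After iteration 11: j = 10, temp = 1
After iteration 12: j = 11, temp = 2
After iteration 13: j = 12, temp = 3
After iteration 14: j = 13, temp = 4
After iteration 15: j = 14, temp = 0
Loop ends.

Final answer: 0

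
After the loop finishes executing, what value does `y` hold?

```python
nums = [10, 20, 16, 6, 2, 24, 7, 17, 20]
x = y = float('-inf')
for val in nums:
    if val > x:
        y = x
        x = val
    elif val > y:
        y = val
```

Let's trace through this code step by step.

Initialize: nums = [10, 20, 16, 6, 2, 24, 7, 17, 20]
Initialize: x = -inf
Initialize: y = -inf
Entering loop: for val in nums:
After iteration 1: val = 10, x = 10, y = -inf
After iteration 2: val = 20, x = 20, y = 10
After iteration 3: val = 16, x = 20, y = 16
After iteration 4: val = 6, x = 20, y = 16
After iteration 5: val = 2, x = 20, y = 16
After iteration 6: val = 24, x = 24, y = 20
After iteration 7: val = 7, x = 24, y = 20
After iteration 8: val = 17, x = 24, y = 20
After iteration 9: val = 20, x = 24, y = 20
Loop ends.

Final answer: 20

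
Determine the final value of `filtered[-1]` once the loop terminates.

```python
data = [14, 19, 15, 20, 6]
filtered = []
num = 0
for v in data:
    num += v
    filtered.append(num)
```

Let's trace through this code step by step.

Initialize: data = [14, 19, 15, 20, 6]
Initialize: filtered = []
Initialize: num = 0
Entering loop: for v in data:
After iteration 1: v = 14, filtered = [14], num = 14
After iteration 2: v = 19, filtered = [14, 33], num = 33
After iteration 3: v = 15, filtered = [14, 33, 48], num = 48
After iteration 4: v = 20, filtered = [14, 33, 48, 68], num = 68
After iteration 5: v = 6, filtered = [14, 33, 48, 68, 74], num = 74
Loop ends.
filtered[-1] = 74

Final answer: 74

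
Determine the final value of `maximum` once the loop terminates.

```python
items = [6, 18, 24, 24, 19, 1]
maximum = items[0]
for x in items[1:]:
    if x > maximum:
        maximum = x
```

Let's trace through this code step by step.

Initialize: items = [6, 18, 24, 24, 19, 1]
Initialize: maximum = 6
Entering loop: for x in items[1:]:
After iteration 1: x = 18, maximum = 18
After iteration 2: x = 24, maximum = 24
After iteration 3: x = 24, maximum = 24
After iteration 4: x = 19, maximum = 24
After iteration 5: x = 1, maximum = 24
Loop ends.

Final answer: 24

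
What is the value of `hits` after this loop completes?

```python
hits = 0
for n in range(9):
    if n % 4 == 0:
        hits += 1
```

Let's trace through this code step by step.

Initialize: hits = 0
Entering loop: for n in range(9):
After iteration 1: n = 0, hits = 1
After iteration 2: n = 1, hits = 1
After iteration 3: n = 2, hits = 1
After iteration 4: n = 3, hits = 1
After iteration 5: n = 4, hits = 2
After iteration 6: n = 5, hits = 2
After iteration 7: n = 6, hits = 2
After iteration 8: n = 7, hits = 2
After iteration 9: n = 8, hits = 3
Loop ends.

Final answer: 3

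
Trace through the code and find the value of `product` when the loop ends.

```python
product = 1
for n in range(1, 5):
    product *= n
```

Let's trace through this code step by step.

Initialize: product = 1
Entering loop: for n in range(1, 5):
After iteration 1: n = 1, product = 1
After iteration 2: n = 2, product = 2
After iteration 3: n = 3, product = 6
After iteration 4: n = 4, product = 24
Loop ends.

Final answer: 24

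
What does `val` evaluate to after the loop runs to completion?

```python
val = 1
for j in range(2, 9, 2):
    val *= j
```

Let's trace through this code step by step.

Initialize: val = 1
Entering loop: for j in range(2, 9, 2):
After iteration 1: j = 2, val = 2
After iteration 2: j = 4, val = 8
After iteration 3: j = 6, val = 48
After iteration 4: j = 8, val = 384
Loop ends.

Final answer: 384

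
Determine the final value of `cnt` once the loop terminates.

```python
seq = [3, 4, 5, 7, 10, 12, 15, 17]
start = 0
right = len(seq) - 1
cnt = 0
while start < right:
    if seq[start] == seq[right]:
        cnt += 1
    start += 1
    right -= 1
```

Let's trace through this code step by step.

Initialize: seq = [3, 4, 5, 7, 10, 12, 15, 17]
Initialize: start = 0
Initialize: right = 7
Initialize: cnt = 0
Entering loop: while start < right:
After iteration 1: start = 1, right = 6, cnt = 0
After iteration 2: start = 2, right = 5, cnt = 0
After iteration 3: start = 3, right = 4, cnt = 0
After iteration 4: start = 4, right = 3, cnt = 0
Loop ends.

Final answer: 0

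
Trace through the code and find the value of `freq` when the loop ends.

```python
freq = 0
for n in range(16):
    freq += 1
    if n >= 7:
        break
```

Let's trace through this code step by step.

Initialize: freq = 0
Entering loop: for n in range(16):
After iteration 1: n = 0, freq = 1
After iteration 2: n = 1, freq = 2
After iteration 3: n = 2, freq = 3
After iteration 4: n = 3, freq = 4
After iteration 5: n = 4, freq = 5
After iteration 6: n = 5, freq = 6
After iteration 7: n = 6, freq = 7
After iteration 8: n = 7, freq = 8
Loop ends.

Final answer: 8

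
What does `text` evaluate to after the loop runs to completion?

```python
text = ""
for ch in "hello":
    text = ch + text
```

Let's trace through this code step by step.

Initialize: text = ''
Entering loop: for ch in "hello":
After iteration 1: ch = 'h', text = 'h'
After iteration 2: ch = 'e', text = 'eh'
After iteration 3: ch = 'l', text = 'leh'
After iteration 4: ch = 'l', text = 'lleh'
After iteration 5: ch = 'o', text = 'olleh'
Loop ends.

Final answer: 'olleh'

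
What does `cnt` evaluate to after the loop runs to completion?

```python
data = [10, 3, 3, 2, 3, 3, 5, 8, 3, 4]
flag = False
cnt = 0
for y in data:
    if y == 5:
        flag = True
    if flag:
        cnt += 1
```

Let's trace through this code step by step.

Initialize: data = [10, 3, 3, 2, 3, 3, 5, 8, 3, 4]
Initialize: flag = False
Initialize: cnt = 0
Entering loop: for y in data:
After iteration 1: y = 10, flag = False, cnt = 0
After iteration 2: y = 3, flag = False, cnt = 0
After iteration 3: y = 3, flag = False, cnt = 0
After iteration 4: y = 2, flag = False, cnt = 0
After iteration 5: y = 3, flag = False, cnt = 0
After iteration 6: y = 3, flag = False, cnt = 0
After iteration 7: y = 5, flag = True, cnt = 1
After iteration 8: y = 8, flag = True, cnt = 2
After iteration 9: y = 3, flag = True, cnt = 3
After iteration 10: y = 4, flag = True, cnt = 4
Loop ends.

Final answer: 4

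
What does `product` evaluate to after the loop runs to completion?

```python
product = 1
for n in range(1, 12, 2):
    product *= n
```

Let's trace through this code step by step.

Initialize: product = 1
Entering loop: for n in range(1, 12, 2):
After iteration 1: n = 1, product = 1
After iteration 2: n = 3, product = 3
After iteration 3: n = 5, product = 15
After iteration 4: n = 7, product = 105
After iteration 5: n = 9, product = 945
After iteration 6: n = 11, product = 10395
Loop ends.

Final answer: 10395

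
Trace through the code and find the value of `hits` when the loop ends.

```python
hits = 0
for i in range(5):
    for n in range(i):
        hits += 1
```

Let's trace through this code step by step.

Initialize: hits = 0
Entering loop: for i in range(5):
After iteration 1: i = 0, hits = 0
After iteration 2: i = 1, hits = 1, n = 0
After iteration 3: i = 2, hits = 3, n = 1
After iteration 4: i = 3, hits = 6, n = 2
After iteration 5: i = 4, hits = 10, n = 3
Loop ends.

Final answer: 10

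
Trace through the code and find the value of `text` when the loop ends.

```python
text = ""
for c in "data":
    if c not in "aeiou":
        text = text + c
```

Let's trace through this code step by step.

Initialize: text = ''
Entering loop: for c in "data":
After iteration 1: c = 'd', text = 'd'
After iteration 2: c = 'a', text = 'd'
After iteration 3: c = 't', text = 'dt'
After iteration 4: c = 'a', text = 'dt'
Loop ends.

Final answer: 'dt'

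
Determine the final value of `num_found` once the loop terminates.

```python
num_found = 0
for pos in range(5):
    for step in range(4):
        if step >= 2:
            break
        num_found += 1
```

Let's trace through this code step by step.

Initialize: num_found = 0
Entering loop: for pos in range(5):
After iteration 1: pos = 0, num_found = 2
After iteration 2: pos = 1, num_found = 4
After iteration 3: pos = 2, num_found = 6
After iteration 4: pos = 3, num_found = 8
After iteration 5: pos = 4, num_found = 10
Loop ends.

Final answer: 10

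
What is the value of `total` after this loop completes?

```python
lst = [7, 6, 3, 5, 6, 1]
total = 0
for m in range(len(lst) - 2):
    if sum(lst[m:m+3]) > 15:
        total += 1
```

Let's trace through this code step by step.

Initialize: lst = [7, 6, 3, 5, 6, 1]
Initialize: total = 0
Entering loop: for m in range(len(lst) - 2):
After iteration 1: m = 0, total = 1
After iteration 2: m = 1, total = 1
After iteration 3: m = 2, total = 1
After iteration 4: m = 3, total = 1
Loop ends.

Final answer: 1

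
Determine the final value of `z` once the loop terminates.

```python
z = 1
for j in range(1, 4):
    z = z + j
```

Let's trace through this code step by step.

Initialize: z = 1
Entering loop: for j in range(1, 4):
After iteration 1: j = 1, z = 2
After iteration 2: j = 2, z = 4
After iteration 3: j = 3, z = 7
Loop ends.

Final answer: 7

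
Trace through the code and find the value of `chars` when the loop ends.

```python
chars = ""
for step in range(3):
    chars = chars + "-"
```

Let's trace through this code step by step.

Initialize: chars = ''
Entering loop: for step in range(3):
After iteration 1: step = 0, chars = '-'
After iteration 2: step = 1, chars = '--'
After iteration 3: step = 2, chars = '---'
Loop ends.

Final answer: '---'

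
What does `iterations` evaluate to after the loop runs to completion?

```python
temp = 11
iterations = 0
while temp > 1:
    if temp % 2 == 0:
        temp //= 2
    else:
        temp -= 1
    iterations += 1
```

Let's trace through this code step by step.

Initialize: temp = 11
Initialize: iterations = 0
Entering loop: while temp > 1:
After iteration 1: temp = 10, iterations = 1
After iteration 2: temp = 5, iterations = 2
After iteration 3: temp = 4, iterations = 3
After iteration 4: temp = 2, iterations = 4
After iteration 5: temp = 1, iterations = 5
Loop ends.

Final answer: 5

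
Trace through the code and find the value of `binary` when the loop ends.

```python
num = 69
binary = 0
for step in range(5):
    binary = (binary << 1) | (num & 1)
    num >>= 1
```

Let's trace through this code step by step.

Initialize: num = 69
Initialize: binary = 0
Entering loop: for step in range(5):
After iteration 1: step = 0, num = 34, binary = 1
After iteration 2: step = 1, num = 17, binary = 2
After iteration 3: step = 2, num = 8, binary = 5
After iteration 4: step = 3, num = 4, binary = 10
After iteration 5: step = 4, num = 2, binary = 20
Loop ends.

Final answer: 20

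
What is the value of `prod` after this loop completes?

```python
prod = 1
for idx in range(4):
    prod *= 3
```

Let's trace through this code step by step.

Initialize: prod = 1
Entering loop: for idx in range(4):
After iteration 1: idx = 0, prod = 3
After iteration 2: idx = 1, prod = 9
After iteration 3: idx = 2, prod = 27
After iteration 4: idx = 3, prod = 81
Loop ends.

Final answer: 81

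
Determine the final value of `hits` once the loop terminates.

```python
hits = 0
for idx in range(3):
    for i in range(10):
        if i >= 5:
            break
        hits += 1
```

Let's trace through this code step by step.

Initialize: hits = 0
Entering loop: for idx in range(3):
After iteration 1: idx = 0, hits = 5
After iteration 2: idx = 1, hits = 10
After iteration 3: idx = 2, hits = 15
Loop ends.

Final answer: 15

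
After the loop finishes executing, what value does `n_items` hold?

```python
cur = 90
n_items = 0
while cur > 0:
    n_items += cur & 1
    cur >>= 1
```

Let's trace through this code step by step.

Initialize: cur = 90
Initialize: n_items = 0
Entering loop: while cur > 0:
After iteration 1: cur = 45, n_items = 0
After iteration 2: cur = 22, n_items = 1
After iteration 3: cur = 11, n_items = 1
After iteration 4: cur = 5, n_items = 2
After iteration 5: cur = 2, n_items = 3
After iteration 6: cur = 1, n_items = 3
After iteration 7: cur = 0, n_items = 4
Loop ends.

Final answer: 4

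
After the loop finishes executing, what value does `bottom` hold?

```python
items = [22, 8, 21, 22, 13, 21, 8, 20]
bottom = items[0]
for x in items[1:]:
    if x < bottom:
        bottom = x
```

Let's trace through this code step by step.

Initialize: items = [22, 8, 21, 22, 13, 21, 8, 20]
Initialize: bottom = 22
Entering loop: for x in items[1:]:
After iteration 1: x = 8, bottom = 8
After iteration 2: x = 21, bottom = 8
After iteration 3: x = 22, bottom = 8
After iteration 4: x = 13, bottom = 8
After iteration 5: x = 21, bottom = 8
After iteration 6: x = 8, bottom = 8
After iteration 7: x = 20, bottom = 8
Loop ends.

Final answer: 8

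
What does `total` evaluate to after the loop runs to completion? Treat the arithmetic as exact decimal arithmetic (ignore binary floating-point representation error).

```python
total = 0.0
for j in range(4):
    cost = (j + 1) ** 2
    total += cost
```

Let's trace through this code step by step.

Initialize: total = 0.0
Entering loop: for j in range(4):
After iteration 1: j = 0, total = 1.0, cost = 1
After iteration 2: j = 1, total = 5.0, cost = 4
After iteration 3: j = 2, total = 14.0, cost = 9
After iteration 4: j = 3, total = 30.0, cost = 16
Loop ends.

Final answer: 30.0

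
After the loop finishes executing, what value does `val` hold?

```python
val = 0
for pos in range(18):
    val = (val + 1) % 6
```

Let's trace through this code step by step.

Initialize: val = 0
Entering loop: for pos in range(18):
After iteration 1: pos = 0, val = 1
After iteration 2: pos = 1, val = 2
After iteration 3: pos = 2, val = 3
After iteration 4: pos = 3, val = 4
After iteration 5: pos = 4, val = 5
After iteration 6: pos = 5, val = 0
After iteration 7: pos = 6, val = 1
After iteration 8: pos = 7, val = 2
After iteration 9: pos = 8, val = 3
After iteration 10: pos = 9, val = 4
After iteration 11: pos = 10, val = 5
After iteration 12: pos = 11, val = 0
After iteration 13: pos = 12, val = 1
After iteration 14: pos = 13, val = 2
After iteration 15: pos = 14, val = 3
After iteration 16: pos = 15, val = 4
After iteration 17: pos = 16, val = 5
After iteration 18: pos = 17, val = 0
Loop ends.

Final answer: 0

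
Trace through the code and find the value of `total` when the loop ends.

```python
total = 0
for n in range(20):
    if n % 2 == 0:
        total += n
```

Let's trace through this code step by step.

Initialize: total = 0
Entering loop: for n in range(20):
After iteration 1: n = 0, total = 0
After iteration 2: n = 1, total = 0
After iteration 3: n = 2, total = 2
After iteration 4: n = 3, total = 2
After iteration 5: n = 4, total = 6
After iteration 6: n = 5, total = 6
After iteration 7: n = 6, total = 12
After iteration 8: n = 7, total = 12
After iteration 9: n = 8, total = 20
After iteration 10: n = 9, total = 20
After iteration 11: n = 10, total = 30
After iteration 12: n = 11, total = 30
After iteration 13: n = 12, total = 42
After iteration 14: n = 13, total = 42
After iteration 15: n = 14, total = 56
After iteration 16: n = 15, total = 56
After iteration 17: n = 16, total = 72
After iteration 18: n = 17, total = 72
After iteration 19: n = 18, total = 90
After iteration 20: n = 19, total = 90
Loop ends.

Final answer: 90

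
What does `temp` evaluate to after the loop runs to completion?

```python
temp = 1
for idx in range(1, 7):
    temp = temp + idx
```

Let's trace through this code step by step.

Initialize: temp = 1
Entering loop: for idx in range(1, 7):
After iteration 1: idx = 1, temp = 2
After iteration 2: idx = 2, temp = 4
After iteration 3: idx = 3, temp = 7
After iteration 4: idx = 4, temp = 11
After iteration 5: idx = 5, temp = 16
After iteration 6: idx = 6, temp = 22
Loop ends.

Final answer: 22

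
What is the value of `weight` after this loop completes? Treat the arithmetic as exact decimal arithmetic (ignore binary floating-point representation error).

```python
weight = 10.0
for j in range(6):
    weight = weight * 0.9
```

Let's trace through this code step by step.

Initialize: weight = 10.0
Entering loop: for j in range(6):
After iteration 1: j = 0, weight = 9.0
After iteration 2: j = 1, weight = 8.1
After iteration 3: j = 2, weight = 7.29
After iteration 4: j = 3, weight = 6.561
After iteration 5: j = 4, weight = 5.9049
After iteration 6: j = 5, weight = 5.31441
Loop ends.

Final answer: 5.31441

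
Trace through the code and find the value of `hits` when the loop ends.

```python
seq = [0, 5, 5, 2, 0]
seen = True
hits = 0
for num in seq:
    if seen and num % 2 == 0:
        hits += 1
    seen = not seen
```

Let's trace through this code step by step.

Initialize: seq = [0, 5, 5, 2, 0]
Initialize: seen = True
Initialize: hits = 0
Entering loop: for num in seq:
After iteration 1: num = 0, seen = False, hits = 1
After iteration 2: num = 5, seen = True, hits = 1
After iteration 3: num = 5, seen = False, hits = 1
After iteration 4: num = 2, seen = True, hits = 1
After iteration 5: num = 0, seen = False, hits = 2
Loop ends.

Final answer: 2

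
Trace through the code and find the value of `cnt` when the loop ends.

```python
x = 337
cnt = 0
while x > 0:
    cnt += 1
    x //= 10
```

Let's trace through this code step by step.

Initialize: x = 337
Initialize: cnt = 0
Entering loop: while x > 0:
After iteration 1: x = 33, cnt = 1
After iteration 2: x = 3, cnt = 2
After iteration 3: x = 0, cnt = 3
Loop ends.

Final answer: 3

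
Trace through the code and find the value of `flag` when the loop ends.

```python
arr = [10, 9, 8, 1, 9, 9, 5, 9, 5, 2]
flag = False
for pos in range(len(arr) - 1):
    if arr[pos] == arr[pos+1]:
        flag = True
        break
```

Let's trace through this code step by step.

Initialize: arr = [10, 9, 8, 1, 9, 9, 5, 9, 5, 2]
Initialize: flag = False
Entering loop: for pos in range(len(arr) - 1):
After iteration 1: pos = 0, flag = False
After iteration 2: pos = 1, flag = False
After iteration 3: pos = 2, flag = False
After iteration 4: pos = 3, flag = False
After iteration 5: pos = 4, flag = True
Loop ends.

Final answer: True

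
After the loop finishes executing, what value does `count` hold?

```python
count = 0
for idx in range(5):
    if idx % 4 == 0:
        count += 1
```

Let's trace through this code step by step.

Initialize: count = 0
Entering loop: for idx in range(5):
After iteration 1: idx = 0, count = 1
After iteration 2: idx = 1, count = 1
After iteration 3: idx = 2, count = 1
After iteration 4: idx = 3, count = 1
After iteration 5: idx = 4, count = 2
Loop ends.

Final answer: 2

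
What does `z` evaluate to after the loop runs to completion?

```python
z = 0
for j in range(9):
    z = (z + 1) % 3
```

Let's trace through this code step by step.

Initialize: z = 0
Entering loop: for j in range(9):
After iteration 1: j = 0, z = 1
After iteration 2: j = 1, z = 2
After iteration 3: j = 2, z = 0
After iteration 4: j = 3, z = 1
After iteration 5: j = 4, z = 2
After iteration 6: j = 5, z = 0
After iteration 7: j = 6, z = 1
After iteration 8: j = 7, z = 2
After iteration 9: j = 8, z = 0
Loop ends.

Final answer: 0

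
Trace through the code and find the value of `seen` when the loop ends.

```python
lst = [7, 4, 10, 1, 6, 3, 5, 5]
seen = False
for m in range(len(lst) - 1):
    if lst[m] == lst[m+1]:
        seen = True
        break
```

Let's trace through this code step by step.

Initialize: lst = [7, 4, 10, 1, 6, 3, 5, 5]
Initialize: seen = False
Entering loop: for m in range(len(lst) - 1):
After iteration 1: m = 0, seen = False
After iteration 2: m = 1, seen = False
After iteration 3: m = 2, seen = False
After iteration 4: m = 3, seen = False
After iteration 5: m = 4, seen = False
After iteration 6: m = 5, seen = False
After iteration 7: m = 6, seen = True
Loop ends.

Final answer: True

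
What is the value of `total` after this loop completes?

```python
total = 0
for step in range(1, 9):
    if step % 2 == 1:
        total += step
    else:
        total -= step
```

Let's trace through this code step by step.

Initialize: total = 0
Entering loop: for step in range(1, 9):
After iteration 1: step = 1, total = 1
After iteration 2: step = 2, total = -1
After iteration 3: step = 3, total = 2
After iteration 4: step = 4, total = -2
After iteration 5: step = 5, total = 3
After iteration 6: step = 6, total = -3
After iteration 7: step = 7, total = 4
After iteration 8: step = 8, total = -4
Loop ends.

Final answer: -4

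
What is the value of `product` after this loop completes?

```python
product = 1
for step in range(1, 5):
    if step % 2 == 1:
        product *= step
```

Let's trace through this code step by step.

Initialize: product = 1
Entering loop: for step in range(1, 5):
After iteration 1: step = 1, product = 1
After iteration 2: step = 2, product = 1
After iteration 3: step = 3, product = 3
After iteration 4: step = 4, product = 3
Loop ends.

Final answer: 3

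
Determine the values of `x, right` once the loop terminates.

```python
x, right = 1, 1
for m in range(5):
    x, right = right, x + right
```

Let's trace through this code step by step.

Initialize: x = 1
Initialize: right = 1
Entering loop: for m in range(5):
After iteration 1: m = 0, x = 1, right = 2
After iteration 2: m = 1, x = 2, right = 3
After iteration 3: m = 2, x = 3, right = 5
After iteration 4: m = 3, x = 5, right = 8
After iteration 5: m = 4, x = 8, right = 13
Loop ends.

Final answer: 8, 13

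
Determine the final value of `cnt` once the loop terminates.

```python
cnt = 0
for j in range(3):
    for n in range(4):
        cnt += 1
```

Let's trace through this code step by step.

Initialize: cnt = 0
Entering loop: for j in range(3):
After iteration 1: j = 0, cnt = 4
After iteration 2: j = 1, cnt = 8
After iteration 3: j = 2, cnt = 12
Loop ends.

Final answer: 12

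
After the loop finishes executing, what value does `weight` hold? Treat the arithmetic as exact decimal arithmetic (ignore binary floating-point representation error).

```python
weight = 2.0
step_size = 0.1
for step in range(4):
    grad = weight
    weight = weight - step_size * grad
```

Let's trace through this code step by step.

Initialize: weight = 2.0
Initialize: step_size = 0.1
Entering loop: for step in range(4):
After iteration 1: step = 0, weight = 1.8, grad = 2.0
After iteration 2: step = 1, weight = 1.62, grad = 1.8
After iteration 3: step = 2, weight = 1.458, grad = 1.62
After iteration 4: step = 3, weight = 1.3122, grad = 1.458
Loop ends.

Final answer: 1.3122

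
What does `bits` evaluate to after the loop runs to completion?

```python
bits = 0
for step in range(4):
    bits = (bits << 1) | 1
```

Let's trace through this code step by step.

Initialize: bits = 0
Entering loop: for step in range(4):
After iteration 1: step = 0, bits = 1
After iteration 2: step = 1, bits = 3
After iteration 3: step = 2, bits = 7
After iteration 4: step = 3, bits = 15
Loop ends.

Final answer: 15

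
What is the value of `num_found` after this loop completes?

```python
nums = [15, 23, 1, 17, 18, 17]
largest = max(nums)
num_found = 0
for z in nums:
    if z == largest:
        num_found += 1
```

Let's trace through this code step by step.

Initialize: nums = [15, 23, 1, 17, 18, 17]
Initialize: largest = 23
Initialize: num_found = 0
Entering loop: for z in nums:
After iteration 1: z = 15, num_found = 0
After iteration 2: z = 23, num_found = 1
After iteration 3: z = 1, num_found = 1
After iteration 4: z = 17, num_found = 1
After iteration 5: z = 18, num_found = 1
After iteration 6: z = 17, num_found = 1
Loop ends.

Final answer: 1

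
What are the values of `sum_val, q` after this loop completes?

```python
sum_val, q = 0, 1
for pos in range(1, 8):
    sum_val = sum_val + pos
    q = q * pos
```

Let's trace through this code step by step.

Initialize: sum_val = 0
Initialize: q = 1
Entering loop: for pos in range(1, 8):
After iteration 1: pos = 1, sum_val = 1, q = 1
After iteration 2: pos = 2, sum_val = 3, q = 2
After iteration 3: pos = 3, sum_val = 6, q = 6
After iteration 4: pos = 4, sum_val = 10, q = 24
After iteration 5: pos = 5, sum_val = 15, q = 120
After iteration 6: pos = 6, sum_val = 21, q = 720
After iteration 7: pos = 7, sum_val = 28, q = 5040
Loop ends.

Final answer: 28, 5040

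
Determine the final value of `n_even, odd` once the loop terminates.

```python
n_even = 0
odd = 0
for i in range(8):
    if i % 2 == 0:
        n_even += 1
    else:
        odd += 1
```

Let's trace through this code step by step.

Initialize: n_even = 0
Initialize: odd = 0
Entering loop: for i in range(8):
After iteration 1: i = 0, n_even = 1, odd = 0
After iteration 2: i = 1, n_even = 1, odd = 1
After iteration 3: i = 2, n_even = 2, odd = 1
After iteration 4: i = 3, n_even = 2, odd = 2
After iteration 5: i = 4, n_even = 3, odd = 2
After iteration 6: i = 5, n_even = 3, odd = 3
After iteration 7: i = 6, n_even = 4, odd = 3
After iteration 8: i = 7, n_even = 4, odd = 4
Loop ends.

Final answer: 4, 4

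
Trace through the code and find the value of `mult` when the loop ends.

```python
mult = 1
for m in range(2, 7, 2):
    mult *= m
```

Let's trace through this code step by step.

Initialize: mult = 1
Entering loop: for m in range(2, 7, 2):
After iteration 1: m = 2, mult = 2
After iteration 2: m = 4, mult = 8
After iteration 3: m = 6, mult = 48
Loop ends.

Final answer: 48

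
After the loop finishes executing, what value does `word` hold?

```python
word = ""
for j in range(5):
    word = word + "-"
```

Let's trace through this code step by step.

Initialize: word = ''
Entering loop: for j in range(5):
After iteration 1: j = 0, word = '-'
After iteration 2: j = 1, word = '--'
After iteration 3: j = 2, word = '---'
After iteration 4: j = 3, word = '----'
After iteration 5: j = 4, word = '-----'
Loop ends.

Final answer: '-----'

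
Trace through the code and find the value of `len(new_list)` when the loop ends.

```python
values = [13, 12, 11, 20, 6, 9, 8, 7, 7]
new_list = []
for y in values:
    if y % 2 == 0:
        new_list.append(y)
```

Let's trace through this code step by step.

Initialize: values = [13, 12, 11, 20, 6, 9, 8, 7, 7]
Initialize: new_list = []
Entering loop: for y in values:
After iteration 1: y = 13, new_list = []
After iteration 2: y = 12, new_list = [12]
After iteration 3: y = 11, new_list = [12]
After iteration 4: y = 20, new_list = [12, 20]
After iteration 5: y = 6, new_list = [12, 20, 6]
After iteration 6: y = 9, new_list = [12, 20, 6]
After iteration 7: y = 8, new_list = [12, 20, 6, 8]
After iteration 8: y = 7, new_list = [12, 20, 6, 8]
After iteration 9: y = 7, new_list = [12, 20, 6, 8]
Loop ends.
len(new_list) = 4

Final answer: 4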